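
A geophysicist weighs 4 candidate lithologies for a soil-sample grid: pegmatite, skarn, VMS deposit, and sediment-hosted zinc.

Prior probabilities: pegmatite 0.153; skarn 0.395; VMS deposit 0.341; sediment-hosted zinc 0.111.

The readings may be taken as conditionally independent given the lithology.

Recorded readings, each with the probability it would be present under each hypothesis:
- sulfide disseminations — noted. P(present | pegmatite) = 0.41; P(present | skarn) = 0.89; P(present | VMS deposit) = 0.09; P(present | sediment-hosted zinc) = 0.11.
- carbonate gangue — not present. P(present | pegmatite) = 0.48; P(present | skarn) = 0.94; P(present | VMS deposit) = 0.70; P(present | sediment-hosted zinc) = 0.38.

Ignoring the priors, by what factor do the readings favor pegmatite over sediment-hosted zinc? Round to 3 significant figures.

Joint likelihood of the reading pattern under each hypothesis (using 1 − P(present | H) for each absent reading):
  pegmatite: 0.41 × (1 − 0.48) = 0.2132
  sediment-hosted zinc: 0.11 × (1 − 0.38) = 0.0682
Bayes factor = 0.2132 / 0.0682 ≈ 3.13

3.13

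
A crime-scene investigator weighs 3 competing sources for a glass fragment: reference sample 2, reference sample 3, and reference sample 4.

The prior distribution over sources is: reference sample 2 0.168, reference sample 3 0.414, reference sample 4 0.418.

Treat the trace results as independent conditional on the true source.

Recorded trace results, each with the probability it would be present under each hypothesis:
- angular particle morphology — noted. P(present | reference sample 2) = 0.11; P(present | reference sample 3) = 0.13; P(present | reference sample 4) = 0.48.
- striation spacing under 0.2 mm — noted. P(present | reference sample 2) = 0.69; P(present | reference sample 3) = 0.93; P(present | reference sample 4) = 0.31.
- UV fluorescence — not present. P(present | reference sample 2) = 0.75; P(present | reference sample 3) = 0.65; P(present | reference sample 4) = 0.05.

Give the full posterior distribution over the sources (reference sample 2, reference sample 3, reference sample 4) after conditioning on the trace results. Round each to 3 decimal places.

For each hypothesis, the unnormalized posterior weight is prior × product of the trace result likelihoods (using 1 − P(present | H) for each absent trace result):
  reference sample 2: 0.168 × 0.11 × 0.69 × (1 − 0.75) = 0.0031878
  reference sample 3: 0.414 × 0.13 × 0.93 × (1 − 0.65) = 0.017518
  reference sample 4: 0.418 × 0.48 × 0.31 × (1 − 0.05) = 0.059088
The unnormalized weights sum to 0.079795.
P(reference sample 2 | evidence) = 0.0031878 / 0.079795 ≈ 0.040
P(reference sample 3 | evidence) = 0.017518 / 0.079795 ≈ 0.220
P(reference sample 4 | evidence) = 0.059088 / 0.079795 ≈ 0.741

0.040, 0.220, 0.741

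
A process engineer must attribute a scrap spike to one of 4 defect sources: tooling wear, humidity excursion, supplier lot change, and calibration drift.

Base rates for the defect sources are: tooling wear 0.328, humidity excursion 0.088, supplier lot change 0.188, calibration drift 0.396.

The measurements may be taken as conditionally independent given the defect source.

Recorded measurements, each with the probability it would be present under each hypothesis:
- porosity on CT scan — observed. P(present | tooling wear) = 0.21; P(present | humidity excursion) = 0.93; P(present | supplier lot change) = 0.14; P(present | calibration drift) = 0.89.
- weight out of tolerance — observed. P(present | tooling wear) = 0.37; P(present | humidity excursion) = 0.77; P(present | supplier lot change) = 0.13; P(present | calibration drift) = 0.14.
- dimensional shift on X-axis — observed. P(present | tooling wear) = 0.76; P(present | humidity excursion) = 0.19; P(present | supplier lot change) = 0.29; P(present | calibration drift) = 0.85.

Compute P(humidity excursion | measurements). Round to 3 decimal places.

By Bayes' rule with conditional independence, the unnormalized weight for each hypothesis is prior × ∏ likelihoods:
  tooling wear: 0.328 × 0.21 × 0.37 × 0.76 = 0.019369
  humidity excursion: 0.088 × 0.93 × 0.77 × 0.19 = 0.011973
  supplier lot change: 0.188 × 0.14 × 0.13 × 0.29 = 0.00099226
  calibration drift: 0.396 × 0.89 × 0.14 × 0.85 = 0.04194
The unnormalized weights sum to 0.074275.
P(humidity excursion | evidence) = 0.011973 / 0.074275 ≈ 0.161.

0.161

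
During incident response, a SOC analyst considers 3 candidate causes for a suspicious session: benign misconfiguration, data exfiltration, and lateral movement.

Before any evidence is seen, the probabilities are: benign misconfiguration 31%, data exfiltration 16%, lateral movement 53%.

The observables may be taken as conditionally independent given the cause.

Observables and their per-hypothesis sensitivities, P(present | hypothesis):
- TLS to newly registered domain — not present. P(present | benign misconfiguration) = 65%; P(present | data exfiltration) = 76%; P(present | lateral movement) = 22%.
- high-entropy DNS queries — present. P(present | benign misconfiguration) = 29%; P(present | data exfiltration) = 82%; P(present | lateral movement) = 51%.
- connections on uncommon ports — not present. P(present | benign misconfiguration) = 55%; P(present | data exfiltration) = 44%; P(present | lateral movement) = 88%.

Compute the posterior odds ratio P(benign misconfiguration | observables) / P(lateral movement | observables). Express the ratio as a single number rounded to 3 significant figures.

The normalizing constant cancels in an odds ratio, so compute prior × likelihood for the two hypotheses only (using 1 − P(present | H) for each absent observable):
  benign misconfiguration: 0.31 × (1 − 0.65) × 0.29 × (1 − 0.55) = 0.014159
  lateral movement: 0.53 × (1 − 0.22) × 0.51 × (1 − 0.88) = 0.0253
Odds(benign misconfiguration : lateral movement) = 0.014159 / 0.0253 ≈ 0.560.

0.560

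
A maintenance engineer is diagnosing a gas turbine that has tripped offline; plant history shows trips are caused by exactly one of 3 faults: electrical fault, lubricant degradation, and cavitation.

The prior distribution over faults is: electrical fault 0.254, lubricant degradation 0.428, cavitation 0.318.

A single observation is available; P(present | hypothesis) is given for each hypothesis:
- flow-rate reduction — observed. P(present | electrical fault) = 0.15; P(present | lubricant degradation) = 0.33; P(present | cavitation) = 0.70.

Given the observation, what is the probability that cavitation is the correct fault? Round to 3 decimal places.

0.554

By Bayes' rule, the unnormalized weight for each hypothesis is prior × likelihood:
  electrical fault: 0.254 × 0.15 = 0.0381
  lubricant degradation: 0.428 × 0.33 = 0.14124
  cavitation: 0.318 × 0.70 = 0.2226
The unnormalized weights sum to 0.40194.
P(cavitation | evidence) = 0.2226 / 0.40194 ≈ 0.554.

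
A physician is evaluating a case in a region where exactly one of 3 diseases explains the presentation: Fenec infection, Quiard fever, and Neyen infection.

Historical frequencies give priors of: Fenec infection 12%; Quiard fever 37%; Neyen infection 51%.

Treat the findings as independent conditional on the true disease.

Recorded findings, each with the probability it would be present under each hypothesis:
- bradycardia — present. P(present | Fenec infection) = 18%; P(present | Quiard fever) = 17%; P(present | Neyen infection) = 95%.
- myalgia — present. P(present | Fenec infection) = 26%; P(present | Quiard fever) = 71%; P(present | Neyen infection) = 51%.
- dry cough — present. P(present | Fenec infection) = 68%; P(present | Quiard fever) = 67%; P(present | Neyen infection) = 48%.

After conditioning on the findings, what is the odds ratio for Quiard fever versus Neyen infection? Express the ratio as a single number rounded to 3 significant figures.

Unnormalized posterior weight (prior times the finding likelihoods) for each of the two hypotheses:
  Quiard fever: 0.37 × 0.17 × 0.71 × 0.67 = 0.029922
  Neyen infection: 0.51 × 0.95 × 0.51 × 0.48 = 0.11861
Posterior odds = 0.029922 / 0.11861 ≈ 0.252.

0.252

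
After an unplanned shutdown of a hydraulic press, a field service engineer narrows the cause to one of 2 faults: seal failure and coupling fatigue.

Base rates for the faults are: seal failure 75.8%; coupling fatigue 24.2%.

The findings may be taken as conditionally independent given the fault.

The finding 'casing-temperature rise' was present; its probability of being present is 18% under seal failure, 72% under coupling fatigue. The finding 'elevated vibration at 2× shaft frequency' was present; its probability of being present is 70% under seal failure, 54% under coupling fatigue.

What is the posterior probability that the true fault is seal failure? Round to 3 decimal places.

0.504

Multiply each prior by the joint likelihood of the evidence pattern:
  seal failure: 0.758 × 0.18 × 0.70 = 0.095508
  coupling fatigue: 0.242 × 0.72 × 0.54 = 0.09409
Marginal likelihood of the evidence = 0.1896.
P(seal failure | evidence) = 0.095508 / 0.1896 ≈ 0.504.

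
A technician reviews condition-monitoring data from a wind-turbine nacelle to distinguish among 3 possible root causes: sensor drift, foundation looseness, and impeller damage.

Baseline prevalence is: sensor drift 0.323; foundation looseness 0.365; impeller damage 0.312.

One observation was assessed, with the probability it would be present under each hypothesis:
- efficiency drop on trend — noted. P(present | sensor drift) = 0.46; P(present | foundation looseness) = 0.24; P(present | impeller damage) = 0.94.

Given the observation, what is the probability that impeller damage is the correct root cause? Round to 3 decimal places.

0.554

By Bayes' rule, the unnormalized weight for each hypothesis is prior × likelihood:
  sensor drift: 0.323 × 0.46 = 0.14858
  foundation looseness: 0.365 × 0.24 = 0.0876
  impeller damage: 0.312 × 0.94 = 0.29328
Normalizing constant Z = 0.14858 + 0.0876 + 0.29328 = 0.52946.
P(impeller damage | evidence) = 0.29328 / 0.52946 ≈ 0.554.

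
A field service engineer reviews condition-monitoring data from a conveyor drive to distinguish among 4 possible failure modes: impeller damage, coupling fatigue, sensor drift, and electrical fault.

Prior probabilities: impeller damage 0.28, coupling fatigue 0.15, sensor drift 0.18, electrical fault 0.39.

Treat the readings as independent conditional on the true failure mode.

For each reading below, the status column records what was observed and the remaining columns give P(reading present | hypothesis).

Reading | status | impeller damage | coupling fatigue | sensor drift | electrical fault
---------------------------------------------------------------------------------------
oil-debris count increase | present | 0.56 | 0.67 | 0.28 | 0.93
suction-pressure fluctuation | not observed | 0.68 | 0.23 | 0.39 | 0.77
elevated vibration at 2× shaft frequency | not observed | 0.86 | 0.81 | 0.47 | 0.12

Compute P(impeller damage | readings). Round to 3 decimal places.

For each hypothesis, the unnormalized posterior weight is prior × product of the reading likelihoods (using 1 − P(present | H) for each absent reading):
  impeller damage: 0.28 × 0.56 × (1 − 0.68) × (1 − 0.86) = 0.0070246
  coupling fatigue: 0.15 × 0.67 × (1 − 0.23) × (1 − 0.81) = 0.014703
  sensor drift: 0.18 × 0.28 × (1 − 0.39) × (1 − 0.47) = 0.016294
  electrical fault: 0.39 × 0.93 × (1 − 0.77) × (1 − 0.12) = 0.07341
Marginal likelihood of the evidence = 0.11143.
P(impeller damage | evidence) = 0.0070246 / 0.11143 ≈ 0.063.

0.063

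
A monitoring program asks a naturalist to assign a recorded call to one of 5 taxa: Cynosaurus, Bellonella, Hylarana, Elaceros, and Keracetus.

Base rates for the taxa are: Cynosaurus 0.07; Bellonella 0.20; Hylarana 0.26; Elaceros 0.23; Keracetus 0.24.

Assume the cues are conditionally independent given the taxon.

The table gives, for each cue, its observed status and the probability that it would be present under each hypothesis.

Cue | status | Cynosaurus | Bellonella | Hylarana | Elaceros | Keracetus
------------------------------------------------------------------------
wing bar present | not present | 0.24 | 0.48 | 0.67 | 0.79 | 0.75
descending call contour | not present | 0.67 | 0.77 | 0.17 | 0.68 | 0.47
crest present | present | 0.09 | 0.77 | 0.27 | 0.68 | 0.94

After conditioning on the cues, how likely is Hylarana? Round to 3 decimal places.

0.241

Multiply each prior by the joint likelihood of the cue pattern (using 1 − P(present | H) for each absent cue):
  Cynosaurus: 0.07 × (1 − 0.24) × (1 − 0.67) × 0.09 = 0.00158
  Bellonella: 0.20 × (1 − 0.48) × (1 − 0.77) × 0.77 = 0.018418
  Hylarana: 0.26 × (1 − 0.67) × (1 − 0.17) × 0.27 = 0.019228
  Elaceros: 0.23 × (1 − 0.79) × (1 − 0.68) × 0.68 = 0.01051
  Keracetus: 0.24 × (1 − 0.75) × (1 − 0.47) × 0.94 = 0.029892
Normalizing constant Z = 0.00158 + 0.018418 + 0.019228 + 0.01051 + 0.029892 = 0.079628.
P(Hylarana | evidence) = 0.019228 / 0.079628 ≈ 0.241.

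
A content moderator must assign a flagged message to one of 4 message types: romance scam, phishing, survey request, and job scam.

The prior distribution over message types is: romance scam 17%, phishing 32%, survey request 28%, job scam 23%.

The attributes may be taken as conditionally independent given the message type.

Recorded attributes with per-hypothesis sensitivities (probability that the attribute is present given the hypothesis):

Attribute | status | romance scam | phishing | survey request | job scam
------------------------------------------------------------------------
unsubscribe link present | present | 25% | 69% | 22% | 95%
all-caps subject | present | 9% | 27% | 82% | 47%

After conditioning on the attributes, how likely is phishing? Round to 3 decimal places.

By Bayes' rule with conditional independence, the unnormalized weight for each hypothesis is prior × ∏ likelihoods:
  romance scam: 0.17 × 0.25 × 0.09 = 0.003825
  phishing: 0.32 × 0.69 × 0.27 = 0.059616
  survey request: 0.28 × 0.22 × 0.82 = 0.050512
  job scam: 0.23 × 0.95 × 0.47 = 0.10269
Marginal likelihood of the evidence = 0.21665.
P(phishing | evidence) = 0.059616 / 0.21665 ≈ 0.275.

0.275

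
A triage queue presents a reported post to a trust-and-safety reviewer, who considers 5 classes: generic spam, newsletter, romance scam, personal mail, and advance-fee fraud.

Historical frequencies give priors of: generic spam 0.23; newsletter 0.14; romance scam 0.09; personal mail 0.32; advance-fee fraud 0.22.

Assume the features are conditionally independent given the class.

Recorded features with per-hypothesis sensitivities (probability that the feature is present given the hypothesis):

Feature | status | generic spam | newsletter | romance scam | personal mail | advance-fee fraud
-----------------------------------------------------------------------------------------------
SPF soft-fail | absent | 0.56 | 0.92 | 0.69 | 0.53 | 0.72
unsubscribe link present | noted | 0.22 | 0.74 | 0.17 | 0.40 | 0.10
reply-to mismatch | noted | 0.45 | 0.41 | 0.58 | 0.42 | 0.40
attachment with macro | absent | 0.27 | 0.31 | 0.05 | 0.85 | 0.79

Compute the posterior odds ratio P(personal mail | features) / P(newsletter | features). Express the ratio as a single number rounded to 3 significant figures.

1.62

Posterior odds equal prior odds times the likelihood ratio; only the two competing hypotheses matter (using 1 − P(present | H) for each absent feature).
  personal mail: 0.32 × (1 − 0.53) × 0.40 × 0.42 × (1 − 0.85) = 0.0037901
  newsletter: 0.14 × (1 − 0.92) × 0.74 × 0.41 × (1 − 0.31) = 0.0023447
Posterior odds = 0.0037901 / 0.0023447 ≈ 1.62.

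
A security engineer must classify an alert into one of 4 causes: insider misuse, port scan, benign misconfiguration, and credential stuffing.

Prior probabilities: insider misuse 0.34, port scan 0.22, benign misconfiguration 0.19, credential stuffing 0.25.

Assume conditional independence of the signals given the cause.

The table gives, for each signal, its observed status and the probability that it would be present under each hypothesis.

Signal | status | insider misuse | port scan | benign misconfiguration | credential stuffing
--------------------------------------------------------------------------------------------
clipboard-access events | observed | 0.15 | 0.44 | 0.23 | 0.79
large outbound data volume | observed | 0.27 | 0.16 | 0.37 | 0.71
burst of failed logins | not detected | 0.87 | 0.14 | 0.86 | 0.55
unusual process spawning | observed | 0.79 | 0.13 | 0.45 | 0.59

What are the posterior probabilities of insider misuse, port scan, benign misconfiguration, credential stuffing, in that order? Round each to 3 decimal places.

0.034, 0.042, 0.025, 0.899

Multiply each prior by the joint likelihood of the signal pattern (using 1 − P(present | H) for each absent signal):
  insider misuse: 0.34 × 0.15 × 0.27 × (1 − 0.87) × 0.79 = 0.0014142
  port scan: 0.22 × 0.44 × 0.16 × (1 − 0.14) × 0.13 = 0.0017316
  benign misconfiguration: 0.19 × 0.23 × 0.37 × (1 − 0.86) × 0.45 = 0.0010186
  credential stuffing: 0.25 × 0.79 × 0.71 × (1 − 0.55) × 0.59 = 0.03723
Marginal likelihood of the evidence = 0.041394.
P(insider misuse | evidence) = 0.0014142 / 0.041394 ≈ 0.034
P(port scan | evidence) = 0.0017316 / 0.041394 ≈ 0.042
P(benign misconfiguration | evidence) = 0.0010186 / 0.041394 ≈ 0.025
P(credential stuffing | evidence) = 0.03723 / 0.041394 ≈ 0.899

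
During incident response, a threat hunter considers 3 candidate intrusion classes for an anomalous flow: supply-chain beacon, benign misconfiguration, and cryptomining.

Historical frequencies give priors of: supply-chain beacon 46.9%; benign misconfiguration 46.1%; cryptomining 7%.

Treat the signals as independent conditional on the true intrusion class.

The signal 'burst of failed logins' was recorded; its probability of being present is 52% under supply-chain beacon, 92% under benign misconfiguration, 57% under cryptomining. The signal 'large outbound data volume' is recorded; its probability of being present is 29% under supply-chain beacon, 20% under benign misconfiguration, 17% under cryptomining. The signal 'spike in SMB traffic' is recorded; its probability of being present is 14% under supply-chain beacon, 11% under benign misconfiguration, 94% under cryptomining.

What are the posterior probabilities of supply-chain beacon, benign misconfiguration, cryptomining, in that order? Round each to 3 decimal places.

0.387, 0.364, 0.249

For each hypothesis, the unnormalized posterior weight is prior × product of the signal likelihoods:
  supply-chain beacon: 0.469 × 0.52 × 0.29 × 0.14 = 0.0099015
  benign misconfiguration: 0.461 × 0.92 × 0.20 × 0.11 = 0.0093306
  cryptomining: 0.070 × 0.57 × 0.17 × 0.94 = 0.006376
Marginal likelihood of the evidence = 0.025608.
P(supply-chain beacon | evidence) = 0.0099015 / 0.025608 ≈ 0.387
P(benign misconfiguration | evidence) = 0.0093306 / 0.025608 ≈ 0.364
P(cryptomining | evidence) = 0.006376 / 0.025608 ≈ 0.249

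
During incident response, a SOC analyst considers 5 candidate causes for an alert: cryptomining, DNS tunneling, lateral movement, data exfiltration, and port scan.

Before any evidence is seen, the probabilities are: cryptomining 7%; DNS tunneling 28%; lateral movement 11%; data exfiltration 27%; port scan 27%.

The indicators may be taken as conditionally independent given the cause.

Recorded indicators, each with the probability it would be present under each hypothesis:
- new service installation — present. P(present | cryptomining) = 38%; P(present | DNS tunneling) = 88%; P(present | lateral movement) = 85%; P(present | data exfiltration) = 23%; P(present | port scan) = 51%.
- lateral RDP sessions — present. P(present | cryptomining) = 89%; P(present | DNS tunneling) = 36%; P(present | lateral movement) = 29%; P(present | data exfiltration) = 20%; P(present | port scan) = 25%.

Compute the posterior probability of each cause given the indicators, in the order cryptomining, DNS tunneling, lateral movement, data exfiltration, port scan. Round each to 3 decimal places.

By Bayes' rule with conditional independence, the unnormalized weight for each hypothesis is prior × ∏ likelihoods:
  cryptomining: 0.07 × 0.38 × 0.89 = 0.023674
  DNS tunneling: 0.28 × 0.88 × 0.36 = 0.088704
  lateral movement: 0.11 × 0.85 × 0.29 = 0.027115
  data exfiltration: 0.27 × 0.23 × 0.20 = 0.01242
  port scan: 0.27 × 0.51 × 0.25 = 0.034425
The unnormalized weights sum to 0.18634.
P(cryptomining | evidence) = 0.023674 / 0.18634 ≈ 0.127
P(DNS tunneling | evidence) = 0.088704 / 0.18634 ≈ 0.476
P(lateral movement | evidence) = 0.027115 / 0.18634 ≈ 0.146
P(data exfiltration | evidence) = 0.01242 / 0.18634 ≈ 0.067
P(port scan | evidence) = 0.034425 / 0.18634 ≈ 0.185

0.127, 0.476, 0.146, 0.067, 0.185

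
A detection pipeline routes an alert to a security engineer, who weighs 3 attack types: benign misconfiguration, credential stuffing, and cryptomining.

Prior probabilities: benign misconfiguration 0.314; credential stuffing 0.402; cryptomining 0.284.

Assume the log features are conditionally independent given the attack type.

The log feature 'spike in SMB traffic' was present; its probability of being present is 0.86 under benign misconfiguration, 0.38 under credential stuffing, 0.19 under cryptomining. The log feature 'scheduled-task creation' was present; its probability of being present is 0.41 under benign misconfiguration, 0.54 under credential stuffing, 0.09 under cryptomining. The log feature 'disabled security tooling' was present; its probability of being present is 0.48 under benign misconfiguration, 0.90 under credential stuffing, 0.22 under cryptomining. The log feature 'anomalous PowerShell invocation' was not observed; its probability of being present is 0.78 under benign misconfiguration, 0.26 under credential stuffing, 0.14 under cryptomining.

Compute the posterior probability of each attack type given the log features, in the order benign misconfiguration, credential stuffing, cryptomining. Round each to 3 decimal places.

0.173, 0.813, 0.014

By Bayes' rule with conditional independence, the unnormalized weight for each hypothesis is prior × ∏ likelihoods (using 1 − P(present | H) for each absent log feature):
  benign misconfiguration: 0.314 × 0.86 × 0.41 × 0.48 × (1 − 0.78) = 0.011692
  credential stuffing: 0.402 × 0.38 × 0.54 × 0.90 × (1 − 0.26) = 0.054939
  cryptomining: 0.284 × 0.19 × 0.09 × 0.22 × (1 − 0.14) = 0.00091883
The unnormalized weights sum to 0.067549.
P(benign misconfiguration | evidence) = 0.011692 / 0.067549 ≈ 0.173
P(credential stuffing | evidence) = 0.054939 / 0.067549 ≈ 0.813
P(cryptomining | evidence) = 0.00091883 / 0.067549 ≈ 0.014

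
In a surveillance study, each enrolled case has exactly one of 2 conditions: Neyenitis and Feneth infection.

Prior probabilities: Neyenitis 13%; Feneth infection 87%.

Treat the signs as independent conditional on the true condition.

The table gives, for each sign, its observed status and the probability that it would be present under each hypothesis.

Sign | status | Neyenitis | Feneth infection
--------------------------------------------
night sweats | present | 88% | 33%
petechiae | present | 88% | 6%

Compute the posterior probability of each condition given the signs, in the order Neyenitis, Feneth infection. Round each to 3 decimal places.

0.854, 0.146

By Bayes' rule with conditional independence, the unnormalized weight for each hypothesis is prior × ∏ likelihoods:
  Neyenitis: 0.13 × 0.88 × 0.88 = 0.10067
  Feneth infection: 0.87 × 0.33 × 0.06 = 0.017226
Normalizing constant Z = 0.10067 + 0.017226 = 0.1179.
P(Neyenitis | evidence) = 0.10067 / 0.1179 ≈ 0.854
P(Feneth infection | evidence) = 0.017226 / 0.1179 ≈ 0.146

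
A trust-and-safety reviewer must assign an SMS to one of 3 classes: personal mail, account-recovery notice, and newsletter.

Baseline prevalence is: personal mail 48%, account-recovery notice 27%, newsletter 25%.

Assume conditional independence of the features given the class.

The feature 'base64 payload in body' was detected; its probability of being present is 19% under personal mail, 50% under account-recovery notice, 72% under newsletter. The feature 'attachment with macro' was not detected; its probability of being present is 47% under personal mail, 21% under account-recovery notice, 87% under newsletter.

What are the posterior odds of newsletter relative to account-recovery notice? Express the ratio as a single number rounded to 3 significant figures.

Unnormalized posterior weight (prior times the feature likelihoods) for each of the two hypotheses (using 1 − P(present | H) for each absent feature):
  newsletter: 0.25 × 0.72 × (1 − 0.87) = 0.0234
  account-recovery notice: 0.27 × 0.50 × (1 − 0.21) = 0.10665
Odds(newsletter : account-recovery notice) = 0.0234 / 0.10665 ≈ 0.219.

0.219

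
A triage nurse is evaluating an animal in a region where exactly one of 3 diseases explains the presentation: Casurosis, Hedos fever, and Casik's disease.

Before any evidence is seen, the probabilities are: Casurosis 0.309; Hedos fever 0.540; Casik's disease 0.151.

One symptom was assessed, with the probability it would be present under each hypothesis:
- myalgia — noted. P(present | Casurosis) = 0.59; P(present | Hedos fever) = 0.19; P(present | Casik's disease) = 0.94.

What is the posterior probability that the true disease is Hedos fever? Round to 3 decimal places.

Multiply each prior by the likelihood of the symptom:
  Casurosis: 0.309 × 0.59 = 0.18231
  Hedos fever: 0.540 × 0.19 = 0.1026
  Casik's disease: 0.151 × 0.94 = 0.14194
Marginal likelihood of the evidence = 0.42685.
P(Hedos fever | evidence) = 0.1026 / 0.42685 ≈ 0.240.

0.240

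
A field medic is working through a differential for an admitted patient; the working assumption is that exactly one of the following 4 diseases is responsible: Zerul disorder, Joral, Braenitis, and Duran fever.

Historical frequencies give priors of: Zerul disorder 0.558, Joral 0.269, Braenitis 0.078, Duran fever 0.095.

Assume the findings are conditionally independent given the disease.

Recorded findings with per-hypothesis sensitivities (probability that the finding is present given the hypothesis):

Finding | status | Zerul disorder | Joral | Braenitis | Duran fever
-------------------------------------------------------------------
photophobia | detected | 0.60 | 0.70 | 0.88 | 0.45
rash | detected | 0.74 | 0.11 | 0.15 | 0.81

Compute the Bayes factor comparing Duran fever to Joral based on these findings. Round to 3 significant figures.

4.73

Joint likelihood of the evidence pattern under each hypothesis:
  Duran fever: 0.45 × 0.81 = 0.3645
  Joral: 0.70 × 0.11 = 0.077
Bayes factor = 0.3645 / 0.077 ≈ 4.73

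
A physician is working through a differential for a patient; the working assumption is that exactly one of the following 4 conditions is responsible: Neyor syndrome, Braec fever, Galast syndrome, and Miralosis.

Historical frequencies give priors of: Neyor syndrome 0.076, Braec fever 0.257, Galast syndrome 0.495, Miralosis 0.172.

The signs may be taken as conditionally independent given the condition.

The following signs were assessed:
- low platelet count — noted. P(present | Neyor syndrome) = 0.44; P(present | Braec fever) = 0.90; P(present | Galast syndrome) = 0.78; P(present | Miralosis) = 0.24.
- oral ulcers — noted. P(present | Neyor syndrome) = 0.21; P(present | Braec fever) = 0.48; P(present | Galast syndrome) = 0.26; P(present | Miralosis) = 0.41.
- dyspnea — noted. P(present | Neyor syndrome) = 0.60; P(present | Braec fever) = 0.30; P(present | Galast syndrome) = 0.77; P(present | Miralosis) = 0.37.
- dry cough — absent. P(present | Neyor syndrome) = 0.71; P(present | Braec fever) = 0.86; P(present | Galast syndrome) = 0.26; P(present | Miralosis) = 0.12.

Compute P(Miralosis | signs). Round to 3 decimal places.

Multiply each prior by the joint likelihood of the sign pattern (using 1 − P(present | H) for each absent sign):
  Neyor syndrome: 0.076 × 0.44 × 0.21 × 0.60 × (1 − 0.71) = 0.0012219
  Braec fever: 0.257 × 0.90 × 0.48 × 0.30 × (1 − 0.86) = 0.004663
  Galast syndrome: 0.495 × 0.78 × 0.26 × 0.77 × (1 − 0.26) = 0.0572
  Miralosis: 0.172 × 0.24 × 0.41 × 0.37 × (1 − 0.12) = 0.0055107
Marginal likelihood of the evidence = 0.068596.
P(Miralosis | evidence) = 0.0055107 / 0.068596 ≈ 0.080.

0.080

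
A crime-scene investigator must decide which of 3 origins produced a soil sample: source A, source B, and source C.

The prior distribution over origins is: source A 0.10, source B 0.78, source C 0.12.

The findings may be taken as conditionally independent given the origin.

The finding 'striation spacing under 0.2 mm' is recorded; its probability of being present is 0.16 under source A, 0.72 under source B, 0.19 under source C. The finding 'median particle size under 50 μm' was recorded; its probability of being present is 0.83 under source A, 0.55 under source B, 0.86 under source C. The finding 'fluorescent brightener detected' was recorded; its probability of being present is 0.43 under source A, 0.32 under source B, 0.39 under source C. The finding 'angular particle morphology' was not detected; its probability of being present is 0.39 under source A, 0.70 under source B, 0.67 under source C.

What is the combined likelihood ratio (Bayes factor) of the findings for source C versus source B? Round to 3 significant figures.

0.553

Take the product of per-finding likelihoods under each hypothesis (using 1 − P(present | H) for each absent finding), then divide.
  source C: 0.19 × 0.86 × 0.39 × (1 − 0.67) = 0.02103
  source B: 0.72 × 0.55 × 0.32 × (1 − 0.70) = 0.038016
Bayes factor = 0.02103 / 0.038016 ≈ 0.553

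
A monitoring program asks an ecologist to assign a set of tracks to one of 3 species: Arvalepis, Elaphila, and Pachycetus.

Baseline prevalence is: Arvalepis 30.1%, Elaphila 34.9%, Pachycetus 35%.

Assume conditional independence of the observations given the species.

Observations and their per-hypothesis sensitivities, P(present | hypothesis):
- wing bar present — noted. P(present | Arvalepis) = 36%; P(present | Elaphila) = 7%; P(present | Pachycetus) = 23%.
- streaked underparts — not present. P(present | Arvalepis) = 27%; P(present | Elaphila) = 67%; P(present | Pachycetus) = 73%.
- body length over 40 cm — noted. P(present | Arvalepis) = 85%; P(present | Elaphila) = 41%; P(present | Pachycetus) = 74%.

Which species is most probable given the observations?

Multiply each prior by the joint likelihood of the evidence pattern (using 1 − P(present | H) for each absent observation):
  Arvalepis: 0.301 × 0.36 × (1 − 0.27) × 0.85 = 0.067237
  Elaphila: 0.349 × 0.07 × (1 − 0.67) × 0.41 = 0.0033054
  Pachycetus: 0.350 × 0.23 × (1 − 0.73) × 0.74 = 0.016084
Normalizing constant Z = 0.067237 + 0.0033054 + 0.016084 = 0.086627.
P(Arvalepis | evidence) ≈ 0.067237 / 0.086627 ≈ 0.776
P(Elaphila | evidence) ≈ 0.0033054 / 0.086627 ≈ 0.038
P(Pachycetus | evidence) ≈ 0.016084 / 0.086627 ≈ 0.186
The largest is 0.776, so Arvalepis is most probable.

Arvalepis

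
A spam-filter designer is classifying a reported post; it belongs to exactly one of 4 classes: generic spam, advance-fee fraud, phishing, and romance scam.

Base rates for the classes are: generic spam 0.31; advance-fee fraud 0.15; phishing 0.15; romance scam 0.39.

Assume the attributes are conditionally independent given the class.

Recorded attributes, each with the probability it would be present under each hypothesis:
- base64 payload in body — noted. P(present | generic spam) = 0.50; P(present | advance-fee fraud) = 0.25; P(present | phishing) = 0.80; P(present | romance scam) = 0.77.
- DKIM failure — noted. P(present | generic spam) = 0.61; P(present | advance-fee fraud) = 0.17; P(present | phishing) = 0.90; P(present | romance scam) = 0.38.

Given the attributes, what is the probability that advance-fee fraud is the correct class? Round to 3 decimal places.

By Bayes' rule with conditional independence, the unnormalized weight for each hypothesis is prior × ∏ likelihoods:
  generic spam: 0.31 × 0.50 × 0.61 = 0.09455
  advance-fee fraud: 0.15 × 0.25 × 0.17 = 0.006375
  phishing: 0.15 × 0.80 × 0.90 = 0.108
  romance scam: 0.39 × 0.77 × 0.38 = 0.11411
The unnormalized weights sum to 0.32304.
P(advance-fee fraud | evidence) = 0.006375 / 0.32304 ≈ 0.020.

0.020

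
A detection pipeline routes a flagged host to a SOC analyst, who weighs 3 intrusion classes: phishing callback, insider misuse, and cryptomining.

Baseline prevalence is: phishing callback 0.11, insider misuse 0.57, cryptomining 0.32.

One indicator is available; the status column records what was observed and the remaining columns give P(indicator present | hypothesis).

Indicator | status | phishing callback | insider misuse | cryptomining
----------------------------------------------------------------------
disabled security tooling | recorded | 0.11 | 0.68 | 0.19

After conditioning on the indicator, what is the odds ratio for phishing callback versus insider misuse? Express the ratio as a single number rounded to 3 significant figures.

Posterior odds equal prior odds times the likelihood ratio; only the two competing hypotheses matter.
  phishing callback: 0.11 × 0.11 = 0.0121
  insider misuse: 0.57 × 0.68 = 0.3876
Posterior odds = 0.0121 / 0.3876 ≈ 0.0312.

0.0312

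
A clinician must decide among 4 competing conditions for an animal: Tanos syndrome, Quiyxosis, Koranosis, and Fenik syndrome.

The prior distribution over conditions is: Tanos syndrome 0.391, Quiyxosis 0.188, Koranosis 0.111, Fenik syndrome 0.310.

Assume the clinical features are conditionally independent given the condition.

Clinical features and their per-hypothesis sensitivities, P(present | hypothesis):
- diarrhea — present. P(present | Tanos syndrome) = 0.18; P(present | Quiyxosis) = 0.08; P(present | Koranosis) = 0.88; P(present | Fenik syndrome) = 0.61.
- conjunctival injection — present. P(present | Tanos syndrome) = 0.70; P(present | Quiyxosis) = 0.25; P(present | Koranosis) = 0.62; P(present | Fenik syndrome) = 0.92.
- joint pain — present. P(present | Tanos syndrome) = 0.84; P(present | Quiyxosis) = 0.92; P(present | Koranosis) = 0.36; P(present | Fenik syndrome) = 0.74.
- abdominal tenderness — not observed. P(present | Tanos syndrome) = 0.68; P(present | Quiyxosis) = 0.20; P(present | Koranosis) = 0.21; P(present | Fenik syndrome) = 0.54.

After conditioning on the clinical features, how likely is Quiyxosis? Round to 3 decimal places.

For each hypothesis, the unnormalized posterior weight is prior × product of the clinical feature likelihoods (using 1 − P(present | H) for each absent clinical feature):
  Tanos syndrome: 0.391 × 0.18 × 0.70 × 0.84 × (1 − 0.68) = 0.013243
  Quiyxosis: 0.188 × 0.08 × 0.25 × 0.92 × (1 − 0.20) = 0.0027674
  Koranosis: 0.111 × 0.88 × 0.62 × 0.36 × (1 − 0.21) = 0.017224
  Fenik syndrome: 0.310 × 0.61 × 0.92 × 0.74 × (1 − 0.54) = 0.05922
The unnormalized weights sum to 0.092454.
P(Quiyxosis | evidence) = 0.0027674 / 0.092454 ≈ 0.030.

0.030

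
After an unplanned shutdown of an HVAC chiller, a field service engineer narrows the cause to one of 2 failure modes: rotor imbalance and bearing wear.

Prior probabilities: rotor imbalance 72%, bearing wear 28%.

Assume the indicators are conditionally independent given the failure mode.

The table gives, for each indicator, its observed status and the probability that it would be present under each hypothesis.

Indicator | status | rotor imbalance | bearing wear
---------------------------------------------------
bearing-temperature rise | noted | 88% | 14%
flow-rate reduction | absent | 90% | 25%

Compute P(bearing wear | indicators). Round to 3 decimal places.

For each hypothesis, the unnormalized posterior weight is prior × product of the indicator likelihoods (using 1 − P(present | H) for each absent indicator):
  rotor imbalance: 0.72 × 0.88 × (1 − 0.90) = 0.06336
  bearing wear: 0.28 × 0.14 × (1 − 0.25) = 0.0294
Normalizing constant Z = 0.06336 + 0.0294 = 0.09276.
P(bearing wear | evidence) = 0.0294 / 0.09276 ≈ 0.317.

0.317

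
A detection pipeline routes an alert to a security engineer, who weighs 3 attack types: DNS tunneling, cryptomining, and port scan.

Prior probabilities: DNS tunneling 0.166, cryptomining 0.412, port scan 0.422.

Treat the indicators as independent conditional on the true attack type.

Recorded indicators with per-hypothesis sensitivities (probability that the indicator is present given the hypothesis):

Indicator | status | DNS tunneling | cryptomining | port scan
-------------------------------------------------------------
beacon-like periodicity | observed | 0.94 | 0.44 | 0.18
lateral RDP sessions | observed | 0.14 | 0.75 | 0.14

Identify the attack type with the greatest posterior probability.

For each hypothesis, the unnormalized posterior weight is prior × product of the indicator likelihoods:
  DNS tunneling: 0.166 × 0.94 × 0.14 = 0.021846
  cryptomining: 0.412 × 0.44 × 0.75 = 0.13596
  port scan: 0.422 × 0.18 × 0.14 = 0.010634
The unnormalized weights sum to 0.16844.
P(DNS tunneling | evidence) ≈ 0.021846 / 0.16844 ≈ 0.130
P(cryptomining | evidence) ≈ 0.13596 / 0.16844 ≈ 0.807
P(port scan | evidence) ≈ 0.010634 / 0.16844 ≈ 0.063
The largest is 0.807, so cryptomining is most probable.

cryptomining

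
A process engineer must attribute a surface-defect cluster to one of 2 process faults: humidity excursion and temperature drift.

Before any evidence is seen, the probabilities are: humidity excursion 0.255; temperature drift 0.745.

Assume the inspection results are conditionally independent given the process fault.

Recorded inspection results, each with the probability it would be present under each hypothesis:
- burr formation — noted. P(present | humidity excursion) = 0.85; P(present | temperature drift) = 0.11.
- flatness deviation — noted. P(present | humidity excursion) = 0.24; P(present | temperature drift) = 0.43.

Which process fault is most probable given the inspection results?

humidity excursion

For each hypothesis, the unnormalized posterior weight is prior × product of the inspection result likelihoods:
  humidity excursion: 0.255 × 0.85 × 0.24 = 0.05202
  temperature drift: 0.745 × 0.11 × 0.43 = 0.035238
The unnormalized weights sum to 0.087258.
P(humidity excursion | evidence) ≈ 0.05202 / 0.087258 ≈ 0.596
P(temperature drift | evidence) ≈ 0.035238 / 0.087258 ≈ 0.404
The largest is 0.596, so humidity excursion is most probable.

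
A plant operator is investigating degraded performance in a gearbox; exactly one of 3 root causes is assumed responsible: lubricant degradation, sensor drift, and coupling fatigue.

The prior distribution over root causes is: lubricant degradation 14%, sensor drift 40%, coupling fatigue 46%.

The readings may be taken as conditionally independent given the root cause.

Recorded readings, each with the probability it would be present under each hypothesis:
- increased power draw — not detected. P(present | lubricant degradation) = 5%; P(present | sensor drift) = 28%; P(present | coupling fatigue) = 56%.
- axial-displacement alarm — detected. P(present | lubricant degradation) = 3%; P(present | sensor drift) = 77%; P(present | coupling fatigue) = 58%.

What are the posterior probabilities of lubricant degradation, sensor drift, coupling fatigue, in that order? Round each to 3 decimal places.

0.012, 0.646, 0.342

For each hypothesis, the unnormalized posterior weight is prior × product of the reading likelihoods (using 1 − P(present | H) for each absent reading):
  lubricant degradation: 0.14 × (1 − 0.05) × 0.03 = 0.00399
  sensor drift: 0.40 × (1 − 0.28) × 0.77 = 0.22176
  coupling fatigue: 0.46 × (1 − 0.56) × 0.58 = 0.11739
Marginal likelihood of the evidence = 0.34314.
P(lubricant degradation | evidence) = 0.00399 / 0.34314 ≈ 0.012
P(sensor drift | evidence) = 0.22176 / 0.34314 ≈ 0.646
P(coupling fatigue | evidence) = 0.11739 / 0.34314 ≈ 0.342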